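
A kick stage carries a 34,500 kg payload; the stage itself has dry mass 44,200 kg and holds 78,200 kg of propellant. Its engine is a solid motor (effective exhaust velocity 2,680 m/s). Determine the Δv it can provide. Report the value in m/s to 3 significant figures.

Δv ≈ 1850 m/s

m₀ = payload + dry + propellant = 34,500 + 44,200 + 78,200 = 156,900 kg.
m_f = payload + dry = 34,500 + 44,200 = 78,700 kg.
From the ideal rocket equation, Δv = v_e · ln(m₀/m_f) = 2680.0 × ln(1.994) = 2680.0 × 0.6900 ≈ 1849.1 m/s.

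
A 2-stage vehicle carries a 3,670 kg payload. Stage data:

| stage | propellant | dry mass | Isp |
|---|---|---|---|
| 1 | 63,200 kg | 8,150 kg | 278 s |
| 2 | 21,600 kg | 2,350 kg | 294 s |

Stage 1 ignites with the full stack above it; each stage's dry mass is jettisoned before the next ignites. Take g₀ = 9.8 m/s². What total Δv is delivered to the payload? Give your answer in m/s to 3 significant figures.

Δv ≈ 7160 m/s

Ignition mass of stage 1 = 63,200+8,150 + 21,600+2,350 + 3,670 = 98,970 kg.
Stage 1: m₀ = 98,970 kg, m_f = 98,970 − 63,200 = 35,770 kg; Δv = 278×9.8×ln(2.767) = 2724.4×1.0177 ≈ 2773 m/s.
Stage 2: m₀ = 27,620 kg, m_f = 27,620 − 21,600 = 6,020 kg; Δv = 294×9.8×ln(4.588) = 2881.2×1.5235 ≈ 4389 m/s.
Total Δv = 2773 + 4389 = 7162 m/s.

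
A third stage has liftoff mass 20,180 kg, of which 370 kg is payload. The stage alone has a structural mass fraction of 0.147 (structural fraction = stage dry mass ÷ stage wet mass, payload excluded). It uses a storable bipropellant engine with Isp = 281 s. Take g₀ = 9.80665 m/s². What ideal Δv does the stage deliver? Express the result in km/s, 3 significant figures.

Stage wet mass = m₀ − payload = 20,180 − 370 = 19,810 kg.
Stage dry mass = ε × stage wet mass = 0.147 × 19,810 = 2,912.07 kg.
Burnout mass m_f = stage dry + payload = 2,912.07 + 370 = 3,282.07 kg.
v_e = Isp · g₀ = 281 × 9.80665 = 2755.7 m/s.
By the Tsiolkovsky rocket equation, Δv = v_e · ln(20,180/3,282.07) = 2755.7 × ln(6.149) = 2755.7 × 1.8162 ≈ 5005 m/s.

Δv ≈ 5.00 km/s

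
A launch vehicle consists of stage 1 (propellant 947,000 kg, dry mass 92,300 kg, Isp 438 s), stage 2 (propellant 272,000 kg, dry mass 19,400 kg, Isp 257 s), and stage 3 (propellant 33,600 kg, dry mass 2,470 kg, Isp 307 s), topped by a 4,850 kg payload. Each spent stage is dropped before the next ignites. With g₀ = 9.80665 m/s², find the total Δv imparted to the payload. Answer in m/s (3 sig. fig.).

Ignition mass of stage 1 = 947,000+92,300 + 272,000+19,400 + 33,600+2,470 + 4,850 = 1,371,620 kg.
Stage 1: m₀ = 1,371,620 kg, m_f = 1,371,620 − 947,000 = 424,620 kg; Δv = 438×9.80665×ln(3.23) = 4295.3×1.1726 ≈ 5036 m/s.
Stage 2: m₀ = 332,320 kg, m_f = 332,320 − 272,000 = 60,320 kg; Δv = 257×9.80665×ln(5.509) = 2520.3×1.7064 ≈ 4301 m/s.
Stage 3: m₀ = 40,920 kg, m_f = 40,920 − 33,600 = 7,320 kg; Δv = 307×9.80665×ln(5.59) = 3010.6×1.7210 ≈ 5181 m/s.
Total Δv = 5036 + 4301 + 5181 = 14518 m/s.

Δv ≈ 14500 m/s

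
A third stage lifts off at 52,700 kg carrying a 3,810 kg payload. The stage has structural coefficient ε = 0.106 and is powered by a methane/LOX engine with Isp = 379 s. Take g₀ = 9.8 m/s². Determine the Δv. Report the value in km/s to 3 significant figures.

Δv ≈ 6.57 km/s

Stage wet mass = m₀ − payload = 52,700 − 3,810 = 48,890 kg.
Stage dry mass = ε × stage wet mass = 0.106 × 48,890 = 5,182.34 kg.
Burnout mass m_f = stage dry + payload = 5,182.34 + 3,810 = 8,992.34 kg.
v_e = Isp · g₀ = 379 × 9.8 = 3714.2 m/s.
Δv = v_e · ln(52,700/8,992.34) = 3714.2 × ln(5.861) = 3714.2 × 1.7682 ≈ 6568 m/s.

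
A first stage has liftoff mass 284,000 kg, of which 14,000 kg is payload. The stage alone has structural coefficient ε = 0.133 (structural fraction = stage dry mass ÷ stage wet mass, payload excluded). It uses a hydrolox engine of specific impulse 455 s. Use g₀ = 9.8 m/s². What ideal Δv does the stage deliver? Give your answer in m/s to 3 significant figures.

Δv ≈ 7750 m/s

Stage wet mass = m₀ − payload = 284,000 − 14,000 = 270,000 kg.
Stage dry mass = ε × stage wet mass = 0.133 × 270,000 = 35,910 kg.
Burnout mass m_f = stage dry + payload = 35,910 + 14,000 = 49,910 kg.
v_e = Isp · g₀ = 455 × 9.8 = 4459.0 m/s.
Using Δv = v_e ln(m₀/m_f): Δv = v_e · ln(284,000/49,910) = 4459.0 × ln(5.69) = 4459.0 × 1.7388 ≈ 7753 m/s.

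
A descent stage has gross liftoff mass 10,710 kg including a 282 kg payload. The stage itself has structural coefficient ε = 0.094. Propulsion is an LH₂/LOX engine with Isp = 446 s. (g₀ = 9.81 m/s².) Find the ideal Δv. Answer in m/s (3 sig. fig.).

Stage wet mass = m₀ − payload = 10,710 − 282 = 10,428 kg.
Stage dry mass = ε × stage wet mass = 0.094 × 10,428 = 980.232 kg.
Burnout mass m_f = stage dry + payload = 980.232 + 282 = 1,262.232 kg.
v_e = Isp · g₀ = 446 × 9.81 = 4375.3 m/s.
From the ideal rocket equation, Δv = v_e · ln(10,710/1,262.232) = 4375.3 × ln(8.485) = 4375.3 × 2.1383 ≈ 9356 m/s.

Δv ≈ 9360 m/s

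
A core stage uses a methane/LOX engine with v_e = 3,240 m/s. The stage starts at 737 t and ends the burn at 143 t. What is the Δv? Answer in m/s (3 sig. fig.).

Δv ≈ 5310 m/s

Δv = v_e · ln(m₀/m_f) = 3240.0 × ln(5.154) = 3240.0 × 1.6397 ≈ 5312.8 m/s.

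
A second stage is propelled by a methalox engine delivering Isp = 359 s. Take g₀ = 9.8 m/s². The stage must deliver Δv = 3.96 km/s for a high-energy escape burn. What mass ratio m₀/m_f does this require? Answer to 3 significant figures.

v_e = Isp · g₀ = 359 × 9.8 = 3518.2 m/s.
Rocket equation: m₀/m_f = exp(Δv / v_e) = exp(3960 / 3518.2) = exp(1.1256) = 3.0820.

mass ratio ≈ 3.08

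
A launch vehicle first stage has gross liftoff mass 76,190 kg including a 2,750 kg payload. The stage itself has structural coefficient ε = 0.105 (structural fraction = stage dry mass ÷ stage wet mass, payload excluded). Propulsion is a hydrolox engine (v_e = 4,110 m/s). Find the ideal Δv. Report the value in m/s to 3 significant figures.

Stage wet mass = m₀ − payload = 76,190 − 2,750 = 73,440 kg.
Stage dry mass = ε × stage wet mass = 0.105 × 73,440 = 7,711.2 kg.
Burnout mass m_f = stage dry + payload = 7,711.2 + 2,750 = 10,461.2 kg.
Δv = v_e · ln(76,190/10,461.2) = 4110.0 × ln(7.283) = 4110.0 × 1.9856 ≈ 8161 m/s.

Δv ≈ 8160 m/s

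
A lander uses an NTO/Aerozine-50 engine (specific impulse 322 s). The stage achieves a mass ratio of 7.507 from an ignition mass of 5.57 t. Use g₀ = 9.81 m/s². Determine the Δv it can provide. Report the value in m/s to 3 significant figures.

v_e = Isp · g₀ = 322 × 9.81 = 3158.8 m/s.
Δv = v_e · ln(7.507) = 3158.8 × 2.0158 ≈ 6367.7 m/s.

Δv ≈ 6370 m/s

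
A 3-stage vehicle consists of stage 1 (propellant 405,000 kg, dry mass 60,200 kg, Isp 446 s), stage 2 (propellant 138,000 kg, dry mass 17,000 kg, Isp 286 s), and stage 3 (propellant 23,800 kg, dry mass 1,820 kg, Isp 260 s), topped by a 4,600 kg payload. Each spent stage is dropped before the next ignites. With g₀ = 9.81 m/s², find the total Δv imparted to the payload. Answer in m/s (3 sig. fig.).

Δv ≈ 12100 m/s

Ignition mass of stage 1 = 405,000+60,200 + 138,000+17,000 + 23,800+1,820 + 4,600 = 650,420 kg.
Stage 1: m₀ = 650,420 kg, m_f = 650,420 − 405,000 = 245,420 kg; Δv = 446×9.81×ln(2.65) = 4375.3×0.9746 ≈ 4264 m/s.
Stage 2: m₀ = 185,220 kg, m_f = 185,220 − 138,000 = 47,220 kg; Δv = 286×9.81×ln(3.922) = 2805.7×1.3667 ≈ 3835 m/s.
Stage 3: m₀ = 30,220 kg, m_f = 30,220 − 23,800 = 6,420 kg; Δv = 260×9.81×ln(4.707) = 2550.6×1.5491 ≈ 3951 m/s.
Total Δv = 4264 + 3835 + 3951 = 12050 m/s.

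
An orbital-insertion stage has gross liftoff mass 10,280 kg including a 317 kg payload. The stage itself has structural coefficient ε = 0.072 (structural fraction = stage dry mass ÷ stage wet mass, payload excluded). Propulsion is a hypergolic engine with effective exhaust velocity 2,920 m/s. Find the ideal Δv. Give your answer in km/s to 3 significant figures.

Δv ≈ 6.71 km/s

Stage wet mass = m₀ − payload = 10,280 − 317 = 9,963 kg.
Stage dry mass = ε × stage wet mass = 0.072 × 9,963 = 717.336 kg.
Burnout mass m_f = stage dry + payload = 717.336 + 317 = 1,034.336 kg.
By the Tsiolkovsky rocket equation, Δv = v_e · ln(10,280/1,034.336) = 2920.0 × ln(9.939) = 2920.0 × 2.2964 ≈ 6706 m/s.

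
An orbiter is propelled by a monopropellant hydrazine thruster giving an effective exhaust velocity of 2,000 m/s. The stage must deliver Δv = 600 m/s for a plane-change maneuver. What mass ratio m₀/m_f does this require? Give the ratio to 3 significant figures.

m₀/m_f = exp(Δv / v_e) = exp(600 / 2000.0) = exp(0.3000) = 1.3499.

mass ratio ≈ 1.35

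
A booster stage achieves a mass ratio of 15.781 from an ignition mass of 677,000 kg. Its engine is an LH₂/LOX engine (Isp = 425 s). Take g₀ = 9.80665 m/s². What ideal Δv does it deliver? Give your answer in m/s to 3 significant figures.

Δv ≈ 11500 m/s

v_e = Isp · g₀ = 425 × 9.80665 = 4167.8 m/s.
Δv = v_e · ln(15.781) = 4167.8 × 2.7588 ≈ 11498.2 m/s.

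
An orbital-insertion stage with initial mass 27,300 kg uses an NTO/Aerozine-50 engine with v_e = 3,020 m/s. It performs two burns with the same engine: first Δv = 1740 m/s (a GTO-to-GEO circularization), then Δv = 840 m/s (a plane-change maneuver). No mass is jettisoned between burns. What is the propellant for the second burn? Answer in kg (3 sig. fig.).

After the first burn: m = 27300 × exp(−1740/3020.0) = 27300 × 0.56205 = 15,344 kg.
After the second burn: m = 15,344 × exp(−840/3020.0) = 15,344 × 0.75719 = 11,618.3 kg.
Second-burn propellant = 15,344 − 11,618.3 = 3,725.7 kg.

propellant for the second burn ≈ 3730 kg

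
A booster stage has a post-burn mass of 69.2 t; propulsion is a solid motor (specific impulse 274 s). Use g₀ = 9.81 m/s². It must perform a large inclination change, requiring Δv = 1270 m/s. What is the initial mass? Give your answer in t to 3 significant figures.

v_e = Isp · g₀ = 274 × 9.81 = 2687.9 m/s.
Rocket equation: m₀/m_f = exp(Δv / v_e) = exp(1270 / 2687.9) = exp(0.4725) = 1.6040.
m₀ = m_f × 1.6040 = 69.2 × 1.6040 = 110.997 t.

initial mass ≈ 111 t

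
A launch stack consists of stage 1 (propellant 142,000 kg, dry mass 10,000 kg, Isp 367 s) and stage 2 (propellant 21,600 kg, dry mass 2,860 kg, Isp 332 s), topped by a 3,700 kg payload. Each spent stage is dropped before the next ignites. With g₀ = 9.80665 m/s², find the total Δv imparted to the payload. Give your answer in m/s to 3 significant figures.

Δv ≈ 10300 m/s

Ignition mass of stage 1 = 142,000+10,000 + 21,600+2,860 + 3,700 = 180,160 kg.
Stage 1: m₀ = 180,160 kg, m_f = 180,160 − 142,000 = 38,160 kg; Δv = 367×9.80665×ln(4.721) = 3599.0×1.5521 ≈ 5586 m/s.
Stage 2: m₀ = 28,160 kg, m_f = 28,160 − 21,600 = 6,560 kg; Δv = 332×9.80665×ln(4.293) = 3255.8×1.4569 ≈ 4743 m/s.
Total Δv = 5586 + 4743 = 10329 m/s.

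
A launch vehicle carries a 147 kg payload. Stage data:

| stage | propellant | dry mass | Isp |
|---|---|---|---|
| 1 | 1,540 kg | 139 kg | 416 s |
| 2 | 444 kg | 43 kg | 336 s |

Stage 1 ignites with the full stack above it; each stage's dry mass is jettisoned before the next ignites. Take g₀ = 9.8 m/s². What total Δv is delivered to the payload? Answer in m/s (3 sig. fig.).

Δv ≈ 8440 m/s

Ignition mass of stage 1 = 1,540+139 + 444+43 + 147 = 2,313 kg.
Stage 1: m₀ = 2,313 kg, m_f = 2,313 − 1,540 = 773 kg; Δv = 416×9.8×ln(2.992) = 4076.8×1.0960 ≈ 4468 m/s.
Stage 2: m₀ = 634 kg, m_f = 634 − 444 = 190 kg; Δv = 336×9.8×ln(3.337) = 3292.8×1.2050 ≈ 3968 m/s.
Total Δv = 4468 + 3968 = 8436 m/s.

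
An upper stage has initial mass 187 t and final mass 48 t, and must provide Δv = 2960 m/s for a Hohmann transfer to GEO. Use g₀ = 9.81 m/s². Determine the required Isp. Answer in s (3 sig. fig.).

ln(m₀/m_f) = ln(187000/48000) = ln(3.896) = 1.3599.
Using Δv = v_e ln(m₀/m_f): v_e = Δv / ln(m₀/m_f) = 2960 / 1.3599 = 2176.6 m/s.
Isp = v_e / g₀ = 2176.6 / 9.81 = 221.9 s.

Isp ≈ 222 s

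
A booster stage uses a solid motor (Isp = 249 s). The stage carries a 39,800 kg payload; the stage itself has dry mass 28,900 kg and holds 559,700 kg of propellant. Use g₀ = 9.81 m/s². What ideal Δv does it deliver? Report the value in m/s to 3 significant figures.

v_e = Isp · g₀ = 249 × 9.81 = 2442.7 m/s.
m₀ = payload + dry + propellant = 39,800 + 28,900 + 559,700 = 628,400 kg.
m_f = payload + dry = 39,800 + 28,900 = 68,700 kg.
Δv = v_e · ln(m₀/m_f) = 2442.7 × ln(9.147) = 2442.7 × 2.2134 ≈ 5406.7 m/s.

Δv ≈ 5410 m/s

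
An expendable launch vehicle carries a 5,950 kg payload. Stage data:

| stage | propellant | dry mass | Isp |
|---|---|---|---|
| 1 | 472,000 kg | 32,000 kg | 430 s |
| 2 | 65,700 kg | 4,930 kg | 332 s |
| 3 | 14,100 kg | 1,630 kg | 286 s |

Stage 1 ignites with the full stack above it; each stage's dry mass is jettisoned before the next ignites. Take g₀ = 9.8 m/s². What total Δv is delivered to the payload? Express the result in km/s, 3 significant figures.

Ignition mass of stage 1 = 472,000+32,000 + 65,700+4,930 + 14,100+1,630 + 5,950 = 596,310 kg.
Stage 1: m₀ = 596,310 kg, m_f = 596,310 − 472,000 = 124,310 kg; Δv = 430×9.8×ln(4.797) = 4214.0×1.5680 ≈ 6607 m/s.
Stage 2: m₀ = 92,310 kg, m_f = 92,310 − 65,700 = 26,610 kg; Δv = 332×9.8×ln(3.469) = 3253.6×1.2439 ≈ 4047 m/s.
Stage 3: m₀ = 21,680 kg, m_f = 21,680 − 14,100 = 7,580 kg; Δv = 286×9.8×ln(2.86) = 2802.8×1.0509 ≈ 2945 m/s.
Total Δv = 6607 + 4047 + 2945 = 13599 m/s.

Δv ≈ 13.6 km/s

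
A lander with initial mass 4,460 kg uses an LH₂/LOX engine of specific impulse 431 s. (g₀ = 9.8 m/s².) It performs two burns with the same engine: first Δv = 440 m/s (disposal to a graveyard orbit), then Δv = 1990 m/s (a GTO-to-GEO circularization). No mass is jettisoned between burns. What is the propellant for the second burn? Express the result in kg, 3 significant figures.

v_e = Isp · g₀ = 431 × 9.8 = 4223.8 m/s.
After the first burn: m = 4460 × exp(−440/4223.8) = 4460 × 0.90107 = 4,018.77 kg.
After the second burn: m = 4,018.77 × exp(−1990/4223.8) = 4,018.77 × 0.62429 = 2,508.88 kg.
Second-burn propellant = 4,018.77 − 2,508.88 = 1,509.89 kg.

propellant for the second burn ≈ 1510 kg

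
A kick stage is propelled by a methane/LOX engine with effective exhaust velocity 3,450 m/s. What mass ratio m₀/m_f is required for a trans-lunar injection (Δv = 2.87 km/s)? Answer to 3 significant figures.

By the Tsiolkovsky rocket equation, m₀/m_f = exp(Δv / v_e) = exp(2870 / 3450.0) = exp(0.8319) = 2.2976.

mass ratio ≈ 2.30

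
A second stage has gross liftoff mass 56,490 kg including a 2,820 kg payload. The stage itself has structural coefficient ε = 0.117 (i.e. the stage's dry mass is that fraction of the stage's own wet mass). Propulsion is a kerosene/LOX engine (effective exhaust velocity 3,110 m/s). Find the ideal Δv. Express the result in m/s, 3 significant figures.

Δv ≈ 5680 m/s

Stage wet mass = m₀ − payload = 56,490 − 2,820 = 53,670 kg.
Stage dry mass = ε × stage wet mass = 0.117 × 53,670 = 6,279.39 kg.
Burnout mass m_f = stage dry + payload = 6,279.39 + 2,820 = 9,099.39 kg.
Using Δv = v_e ln(m₀/m_f): Δv = v_e · ln(56,490/9,099.39) = 3110.0 × ln(6.208) = 3110.0 × 1.8259 ≈ 5678 m/s.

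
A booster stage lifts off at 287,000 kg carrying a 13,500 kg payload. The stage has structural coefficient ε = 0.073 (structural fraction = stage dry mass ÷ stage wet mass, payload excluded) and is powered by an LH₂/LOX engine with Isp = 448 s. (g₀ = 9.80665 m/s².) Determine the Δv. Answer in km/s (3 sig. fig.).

Stage wet mass = m₀ − payload = 287,000 − 13,500 = 273,500 kg.
Stage dry mass = ε × stage wet mass = 0.073 × 273,500 = 19,965.5 kg.
Burnout mass m_f = stage dry + payload = 19,965.5 + 13,500 = 33,465.5 kg.
v_e = Isp · g₀ = 448 × 9.80665 = 4393.4 m/s.
Using Δv = v_e ln(m₀/m_f): Δv = v_e · ln(287,000/33,465.5) = 4393.4 × ln(8.576) = 4393.4 × 2.1490 ≈ 9441 m/s.

Δv ≈ 9.44 km/s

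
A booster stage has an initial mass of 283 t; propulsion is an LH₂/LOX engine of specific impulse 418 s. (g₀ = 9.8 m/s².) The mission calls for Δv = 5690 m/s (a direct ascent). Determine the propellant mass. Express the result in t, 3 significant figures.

v_e = Isp · g₀ = 418 × 9.8 = 4096.4 m/s.
Using Δv = v_e ln(m₀/m_f): m₀/m_f = exp(Δv / v_e) = exp(5690 / 4096.4) = exp(1.3890) = 4.0109.
m_f = 283 / 4.0109 = 70.5577 t, so propellant = m₀ − m_f = 283 − 70.5577 = 212.4423 t.

propellant mass ≈ 212 t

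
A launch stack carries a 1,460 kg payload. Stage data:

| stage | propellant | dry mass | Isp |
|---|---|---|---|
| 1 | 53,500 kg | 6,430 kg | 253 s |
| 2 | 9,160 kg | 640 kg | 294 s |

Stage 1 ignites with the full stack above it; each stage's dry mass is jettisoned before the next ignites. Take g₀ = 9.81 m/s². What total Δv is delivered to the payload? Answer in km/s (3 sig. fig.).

Δv ≈ 8.30 km/s

Ignition mass of stage 1 = 53,500+6,430 + 9,160+640 + 1,460 = 71,190 kg.
Stage 1: m₀ = 71,190 kg, m_f = 71,190 − 53,500 = 17,690 kg; Δv = 253×9.81×ln(4.024) = 2481.9×1.3924 ≈ 3456 m/s.
Stage 2: m₀ = 11,260 kg, m_f = 11,260 − 9,160 = 2,100 kg; Δv = 294×9.81×ln(5.362) = 2884.1×1.6793 ≈ 4843 m/s.
Total Δv = 3456 + 4843 = 8299 m/s.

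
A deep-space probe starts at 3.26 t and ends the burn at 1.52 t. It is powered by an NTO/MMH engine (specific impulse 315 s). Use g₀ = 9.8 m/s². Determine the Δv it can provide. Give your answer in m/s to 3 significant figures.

v_e = Isp · g₀ = 315 × 9.8 = 3087.0 m/s.
Δv = v_e · ln(m₀/m_f) = 3087.0 × ln(2.145) = 3087.0 × 0.7630 ≈ 2355.4 m/s.

Δv ≈ 2360 m/s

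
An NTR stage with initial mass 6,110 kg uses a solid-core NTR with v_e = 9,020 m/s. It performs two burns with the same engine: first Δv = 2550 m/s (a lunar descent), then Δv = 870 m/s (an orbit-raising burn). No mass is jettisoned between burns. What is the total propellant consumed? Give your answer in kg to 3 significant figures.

total propellant consumed ≈ 1930 kg

After the first burn: m = 6110 × exp(−2550/9020.0) = 6110 × 0.75374 = 4,605.35 kg.
After the second burn: m = 4,605.35 × exp(−870/9020.0) = 4,605.35 × 0.90805 = 4,181.89 kg.
Total propellant = m₀ − m_final = 6110 − 4,181.89 = 1,928.11 kg.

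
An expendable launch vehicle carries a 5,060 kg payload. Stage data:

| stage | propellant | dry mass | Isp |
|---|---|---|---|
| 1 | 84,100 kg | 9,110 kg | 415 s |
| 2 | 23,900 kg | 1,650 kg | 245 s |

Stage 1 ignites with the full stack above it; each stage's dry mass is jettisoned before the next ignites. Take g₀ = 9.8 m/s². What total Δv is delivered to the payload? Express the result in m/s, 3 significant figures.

Δv ≈ 8270 m/s

Ignition mass of stage 1 = 84,100+9,110 + 23,900+1,650 + 5,060 = 123,820 kg.
Stage 1: m₀ = 123,820 kg, m_f = 123,820 − 84,100 = 39,720 kg; Δv = 415×9.8×ln(3.117) = 4067.0×1.1370 ≈ 4624 m/s.
Stage 2: m₀ = 30,610 kg, m_f = 30,610 − 23,900 = 6,710 kg; Δv = 245×9.8×ln(4.562) = 2401.0×1.5177 ≈ 3644 m/s.
Total Δv = 4624 + 3644 = 8268 m/s.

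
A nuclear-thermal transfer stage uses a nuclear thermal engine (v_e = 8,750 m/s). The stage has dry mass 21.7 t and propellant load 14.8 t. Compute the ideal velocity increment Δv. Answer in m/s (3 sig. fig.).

m₀ = m_dry + m_prop = 21.7 + 14.8 = 36.5 t.
Δv = v_e · ln(m₀/m_f) = 8750.0 × ln(1.682) = 8750.0 × 0.5200 ≈ 4550.0 m/s.

Δv ≈ 4550 m/s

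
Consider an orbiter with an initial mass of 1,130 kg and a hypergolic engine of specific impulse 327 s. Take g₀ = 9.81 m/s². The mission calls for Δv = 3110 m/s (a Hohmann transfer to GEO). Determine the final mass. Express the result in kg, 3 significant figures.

final mass ≈ 429 kg

v_e = Isp · g₀ = 327 × 9.81 = 3207.9 m/s.
m₀/m_f = exp(Δv / v_e) = exp(3110 / 3207.9) = exp(0.9695) = 2.6366.
m_f = m₀ / 2.6366 = 1,130 / 2.6366 = 428.582 kg.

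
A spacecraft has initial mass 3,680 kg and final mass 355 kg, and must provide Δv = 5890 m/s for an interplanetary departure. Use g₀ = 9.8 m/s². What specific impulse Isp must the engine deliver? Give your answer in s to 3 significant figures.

Isp ≈ 257 s

ln(m₀/m_f) = ln(3680/355) = ln(10.37) = 2.3386.
v_e = Δv / ln(m₀/m_f) = 5890 / 2.3386 = 2518.7 m/s.
Isp = v_e / g₀ = 2518.7 / 9.8 = 257.0 s.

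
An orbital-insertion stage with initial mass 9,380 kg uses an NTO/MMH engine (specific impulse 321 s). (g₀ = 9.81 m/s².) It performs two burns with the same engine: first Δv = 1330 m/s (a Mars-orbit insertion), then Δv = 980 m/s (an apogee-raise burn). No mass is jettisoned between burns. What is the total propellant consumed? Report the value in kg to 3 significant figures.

v_e = Isp · g₀ = 321 × 9.81 = 3149.0 m/s.
After the first burn: m = 9380 × exp(−1330/3149.0) = 9380 × 0.65550 = 6,148.59 kg.
After the second burn: m = 6,148.59 × exp(−980/3149.0) = 6,148.59 × 0.73256 = 4,504.21 kg.
Total propellant = m₀ − m_final = 9380 − 4,504.21 = 4,875.79 kg.

total propellant consumed ≈ 4880 kg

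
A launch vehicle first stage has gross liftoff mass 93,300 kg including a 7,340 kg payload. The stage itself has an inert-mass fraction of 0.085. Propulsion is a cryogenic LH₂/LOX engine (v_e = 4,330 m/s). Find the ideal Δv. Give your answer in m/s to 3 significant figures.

Stage wet mass = m₀ − payload = 93,300 − 7,340 = 85,960 kg.
Stage dry mass = ε × stage wet mass = 0.085 × 85,960 = 7,306.6 kg.
Burnout mass m_f = stage dry + payload = 7,306.6 + 7,340 = 14,646.6 kg.
Δv = v_e · ln(93,300/14,646.6) = 4330.0 × ln(6.37) = 4330.0 × 1.8516 ≈ 8017 m/s.

Δv ≈ 8020 m/s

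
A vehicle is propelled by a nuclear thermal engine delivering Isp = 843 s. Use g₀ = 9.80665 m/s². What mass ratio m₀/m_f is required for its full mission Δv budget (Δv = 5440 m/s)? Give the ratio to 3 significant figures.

v_e = Isp · g₀ = 843 × 9.80665 = 8267.0 m/s.
m₀/m_f = exp(Δv / v_e) = exp(5440 / 8267.0) = exp(0.6580) = 1.9310.

mass ratio ≈ 1.93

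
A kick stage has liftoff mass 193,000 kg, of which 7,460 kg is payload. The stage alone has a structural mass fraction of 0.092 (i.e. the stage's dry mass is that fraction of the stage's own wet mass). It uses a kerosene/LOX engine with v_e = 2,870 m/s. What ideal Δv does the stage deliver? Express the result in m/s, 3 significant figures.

Δv ≈ 5920 m/s

Stage wet mass = m₀ − payload = 193,000 − 7,460 = 185,540 kg.
Stage dry mass = ε × stage wet mass = 0.092 × 185,540 = 17,069.7 kg.
Burnout mass m_f = stage dry + payload = 17,069.7 + 7,460 = 24,529.7 kg.
Δv = v_e · ln(193,000/24,529.7) = 2870.0 × ln(7.868) = 2870.0 × 2.0628 ≈ 5920 m/s.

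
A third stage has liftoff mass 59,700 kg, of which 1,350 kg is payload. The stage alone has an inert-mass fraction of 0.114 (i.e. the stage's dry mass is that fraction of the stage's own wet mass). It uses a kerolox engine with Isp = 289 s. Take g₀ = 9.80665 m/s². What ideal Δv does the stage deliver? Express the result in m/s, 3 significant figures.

Δv ≈ 5700 m/s

Stage wet mass = m₀ − payload = 59,700 − 1,350 = 58,350 kg.
Stage dry mass = ε × stage wet mass = 0.114 × 58,350 = 6,651.9 kg.
Burnout mass m_f = stage dry + payload = 6,651.9 + 1,350 = 8,001.9 kg.
v_e = Isp · g₀ = 289 × 9.80665 = 2834.1 m/s.
Δv = v_e · ln(59,700/8,001.9) = 2834.1 × ln(7.461) = 2834.1 × 2.0097 ≈ 5696 m/s.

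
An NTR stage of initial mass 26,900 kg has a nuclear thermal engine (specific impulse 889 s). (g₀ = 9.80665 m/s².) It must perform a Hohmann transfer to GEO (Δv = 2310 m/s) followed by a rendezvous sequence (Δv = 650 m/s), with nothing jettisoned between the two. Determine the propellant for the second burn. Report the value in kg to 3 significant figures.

propellant for the second burn ≈ 1480 kg

v_e = Isp · g₀ = 889 × 9.80665 = 8718.1 m/s.
After the first burn: m = 26900 × exp(−2310/8718.1) = 26900 × 0.76723 = 20,638.5 kg.
After the second burn: m = 20,638.5 × exp(−650/8718.1) = 20,638.5 × 0.92815 = 19,155.6 kg.
Second-burn propellant = 20,638.5 − 19,155.6 = 1,482.9 kg.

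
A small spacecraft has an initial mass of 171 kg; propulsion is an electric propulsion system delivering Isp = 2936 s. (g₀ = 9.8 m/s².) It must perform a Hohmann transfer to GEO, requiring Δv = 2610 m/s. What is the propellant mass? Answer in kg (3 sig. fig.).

propellant mass ≈ 14.8 kg

v_e = Isp · g₀ = 2936 × 9.8 = 28772.8 m/s.
Rocket equation: m₀/m_f = exp(Δv / v_e) = exp(2610 / 28772.8) = exp(0.0907) = 1.0950.
m_f = 171 / 1.0950 = 156.164 kg, so propellant = m₀ − m_f = 171 − 156.164 = 14.836 kg.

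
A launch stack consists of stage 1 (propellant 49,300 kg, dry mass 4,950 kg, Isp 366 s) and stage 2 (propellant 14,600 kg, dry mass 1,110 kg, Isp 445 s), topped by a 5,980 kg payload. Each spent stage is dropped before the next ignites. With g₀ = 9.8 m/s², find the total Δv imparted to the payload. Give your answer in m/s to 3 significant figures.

Ignition mass of stage 1 = 49,300+4,950 + 14,600+1,110 + 5,980 = 75,940 kg.
Stage 1: m₀ = 75,940 kg, m_f = 75,940 − 49,300 = 26,640 kg; Δv = 366×9.8×ln(2.851) = 3586.8×1.0475 ≈ 3757 m/s.
Stage 2: m₀ = 21,690 kg, m_f = 21,690 − 14,600 = 7,090 kg; Δv = 445×9.8×ln(3.059) = 4361.0×1.1182 ≈ 4876 m/s.
Total Δv = 3757 + 4876 = 8633 m/s.

Δv ≈ 8630 m/s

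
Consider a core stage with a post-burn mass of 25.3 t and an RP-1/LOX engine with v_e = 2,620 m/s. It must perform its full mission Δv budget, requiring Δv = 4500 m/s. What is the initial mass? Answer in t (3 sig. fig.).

By the Tsiolkovsky rocket equation, m₀/m_f = exp(Δv / v_e) = exp(4500 / 2620.0) = exp(1.7176) = 5.5709.
m₀ = m_f × 5.5709 = 25.3 × 5.5709 = 140.944 t.

initial mass ≈ 141 t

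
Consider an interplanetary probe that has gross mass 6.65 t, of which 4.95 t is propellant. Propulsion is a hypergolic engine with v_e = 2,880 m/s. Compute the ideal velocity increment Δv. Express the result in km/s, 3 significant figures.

Δv ≈ 3.93 km/s

m_f = m₀ − m_prop = 6.65 − 4.95 = 1.7 t.
By the Tsiolkovsky rocket equation, Δv = v_e · ln(m₀/m_f) = 2880.0 × ln(3.912) = 2880.0 × 1.3640 ≈ 3928.3 m/s.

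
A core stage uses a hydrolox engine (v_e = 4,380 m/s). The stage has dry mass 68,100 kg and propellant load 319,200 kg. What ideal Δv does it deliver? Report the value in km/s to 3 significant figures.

m₀ = m_dry + m_prop = 68,100 + 319,200 = 387,300 kg.
Δv = v_e · ln(m₀/m_f) = 4380.0 × ln(5.687) = 4380.0 × 1.7382 ≈ 7613.4 m/s.

Δv ≈ 7.61 km/s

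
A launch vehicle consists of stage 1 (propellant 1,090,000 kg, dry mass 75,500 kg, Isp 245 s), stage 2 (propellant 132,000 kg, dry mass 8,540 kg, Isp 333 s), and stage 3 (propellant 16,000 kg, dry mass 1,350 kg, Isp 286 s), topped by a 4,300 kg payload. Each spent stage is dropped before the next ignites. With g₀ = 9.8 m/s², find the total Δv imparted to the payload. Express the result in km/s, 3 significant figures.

Ignition mass of stage 1 = 1,090,000+75,500 + 132,000+8,540 + 16,000+1,350 + 4,300 = 1,327,690 kg.
Stage 1: m₀ = 1,327,690 kg, m_f = 1,327,690 − 1,090,000 = 237,690 kg; Δv = 245×9.8×ln(5.586) = 2401.0×1.7202 ≈ 4130 m/s.
Stage 2: m₀ = 162,190 kg, m_f = 162,190 − 132,000 = 30,190 kg; Δv = 333×9.8×ln(5.372) = 3263.4×1.6813 ≈ 5487 m/s.
Stage 3: m₀ = 21,650 kg, m_f = 21,650 − 16,000 = 5,650 kg; Δv = 286×9.8×ln(3.832) = 2802.8×1.3433 ≈ 3765 m/s.
Total Δv = 4130 + 5487 + 3765 = 13382 m/s.

Δv ≈ 13.4 km/s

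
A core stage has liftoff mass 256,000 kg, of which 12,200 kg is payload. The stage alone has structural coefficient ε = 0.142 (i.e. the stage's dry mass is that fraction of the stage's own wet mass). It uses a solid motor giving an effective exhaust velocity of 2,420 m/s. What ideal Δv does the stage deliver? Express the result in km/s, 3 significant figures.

Δv ≈ 4.11 km/s

Stage wet mass = m₀ − payload = 256,000 − 12,200 = 243,800 kg.
Stage dry mass = ε × stage wet mass = 0.142 × 243,800 = 34,619.6 kg.
Burnout mass m_f = stage dry + payload = 34,619.6 + 12,200 = 46,819.6 kg.
From the ideal rocket equation, Δv = v_e · ln(256,000/46,819.6) = 2420.0 × ln(5.468) = 2420.0 × 1.6989 ≈ 4111 m/s.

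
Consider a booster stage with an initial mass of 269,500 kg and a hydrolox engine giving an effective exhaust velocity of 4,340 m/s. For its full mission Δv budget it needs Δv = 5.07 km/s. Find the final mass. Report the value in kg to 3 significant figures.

final mass ≈ 83800 kg

m₀/m_f = exp(Δv / v_e) = exp(5070 / 4340.0) = exp(1.1682) = 3.2162.
m_f = m₀ / 3.2162 = 269,500 / 3.2162 = 83,794.5 kg.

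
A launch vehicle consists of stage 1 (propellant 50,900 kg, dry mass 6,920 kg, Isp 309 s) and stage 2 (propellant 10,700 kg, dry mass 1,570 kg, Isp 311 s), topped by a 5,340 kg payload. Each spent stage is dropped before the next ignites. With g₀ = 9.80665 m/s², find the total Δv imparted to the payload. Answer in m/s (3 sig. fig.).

Ignition mass of stage 1 = 50,900+6,920 + 10,700+1,570 + 5,340 = 75,430 kg.
Stage 1: m₀ = 75,430 kg, m_f = 75,430 − 50,900 = 24,530 kg; Δv = 309×9.80665×ln(3.075) = 3030.3×1.1233 ≈ 3404 m/s.
Stage 2: m₀ = 17,610 kg, m_f = 17,610 − 10,700 = 6,910 kg; Δv = 311×9.80665×ln(2.548) = 3049.9×0.9355 ≈ 2853 m/s.
Total Δv = 3404 + 2853 = 6257 m/s.

Δv ≈ 6260 m/s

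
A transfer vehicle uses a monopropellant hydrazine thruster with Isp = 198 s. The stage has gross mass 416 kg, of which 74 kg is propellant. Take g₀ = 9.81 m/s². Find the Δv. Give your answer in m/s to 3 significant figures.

v_e = Isp · g₀ = 198 × 9.81 = 1942.4 m/s.
m_f = m₀ − m_prop = 416 − 74 = 342 kg.
Δv = v_e · ln(m₀/m_f) = 1942.4 × ln(1.216) = 1942.4 × 0.1959 ≈ 380.5 m/s.

Δv ≈ 380 m/s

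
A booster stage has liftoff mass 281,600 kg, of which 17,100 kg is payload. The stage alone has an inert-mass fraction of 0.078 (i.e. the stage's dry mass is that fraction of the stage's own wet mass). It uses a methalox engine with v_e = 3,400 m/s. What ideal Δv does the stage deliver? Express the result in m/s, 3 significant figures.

Δv ≈ 6830 m/s

Stage wet mass = m₀ − payload = 281,600 − 17,100 = 264,500 kg.
Stage dry mass = ε × stage wet mass = 0.078 × 264,500 = 20,631 kg.
Burnout mass m_f = stage dry + payload = 20,631 + 17,100 = 37,731 kg.
Using Δv = v_e ln(m₀/m_f): Δv = v_e · ln(281,600/37,731) = 3400.0 × ln(7.463) = 3400.0 × 2.0100 ≈ 6834 m/s.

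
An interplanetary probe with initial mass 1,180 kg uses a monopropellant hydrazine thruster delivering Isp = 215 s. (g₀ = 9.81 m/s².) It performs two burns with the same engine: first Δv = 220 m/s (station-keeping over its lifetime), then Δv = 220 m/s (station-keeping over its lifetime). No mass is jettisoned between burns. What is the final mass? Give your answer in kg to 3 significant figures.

final mass ≈ 958 kg

v_e = Isp · g₀ = 215 × 9.81 = 2109.2 m/s.
After the first burn: m = 1180 × exp(−220/2109.2) = 1180 × 0.90095 = 1,063.12 kg.
After the second burn: m = 1,063.12 × exp(−220/2109.2) = 1,063.12 × 0.90095 = 957.818 kg.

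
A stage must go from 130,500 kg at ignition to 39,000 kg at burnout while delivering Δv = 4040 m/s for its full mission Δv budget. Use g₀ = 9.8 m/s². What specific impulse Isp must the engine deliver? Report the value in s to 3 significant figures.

Isp ≈ 341 s

ln(m₀/m_f) = ln(130500/39000) = ln(3.346) = 1.2078.
By the Tsiolkovsky rocket equation, v_e = Δv / ln(m₀/m_f) = 4040 / 1.2078 = 3344.9 m/s.
Isp = v_e / g₀ = 3344.9 / 9.8 = 341.3 s.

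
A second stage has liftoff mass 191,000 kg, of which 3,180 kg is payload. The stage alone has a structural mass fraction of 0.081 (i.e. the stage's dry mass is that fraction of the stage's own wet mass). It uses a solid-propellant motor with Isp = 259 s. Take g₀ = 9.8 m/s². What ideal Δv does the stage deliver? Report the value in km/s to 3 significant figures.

Δv ≈ 5.94 km/s

Stage wet mass = m₀ − payload = 191,000 − 3,180 = 187,820 kg.
Stage dry mass = ε × stage wet mass = 0.081 × 187,820 = 15,213.4 kg.
Burnout mass m_f = stage dry + payload = 15,213.4 + 3,180 = 18,393.4 kg.
v_e = Isp · g₀ = 259 × 9.8 = 2538.2 m/s.
Δv = v_e · ln(191,000/18,393.4) = 2538.2 × ln(10.38) = 2538.2 × 2.3403 ≈ 5940 m/s.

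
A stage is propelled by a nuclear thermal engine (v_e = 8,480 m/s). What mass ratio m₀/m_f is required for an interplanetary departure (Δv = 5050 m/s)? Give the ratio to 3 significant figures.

mass ratio ≈ 1.81

By the Tsiolkovsky rocket equation, m₀/m_f = exp(Δv / v_e) = exp(5050 / 8480.0) = exp(0.5955) = 1.8140.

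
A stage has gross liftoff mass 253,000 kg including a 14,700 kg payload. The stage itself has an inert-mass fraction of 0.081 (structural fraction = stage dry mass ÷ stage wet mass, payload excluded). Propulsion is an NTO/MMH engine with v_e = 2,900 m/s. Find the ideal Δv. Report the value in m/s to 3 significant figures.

Δv ≈ 5820 m/s

Stage wet mass = m₀ − payload = 253,000 − 14,700 = 238,300 kg.
Stage dry mass = ε × stage wet mass = 0.081 × 238,300 = 19,302.3 kg.
Burnout mass m_f = stage dry + payload = 19,302.3 + 14,700 = 34,002.3 kg.
By the Tsiolkovsky rocket equation, Δv = v_e · ln(253,000/34,002.3) = 2900.0 × ln(7.441) = 2900.0 × 2.0070 ≈ 5820 m/s.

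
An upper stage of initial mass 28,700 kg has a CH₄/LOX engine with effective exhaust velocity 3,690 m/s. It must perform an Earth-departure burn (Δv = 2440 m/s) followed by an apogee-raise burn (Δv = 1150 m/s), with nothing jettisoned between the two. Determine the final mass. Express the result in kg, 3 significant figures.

final mass ≈ 10800 kg

After the first burn: m = 28700 × exp(−2440/3690.0) = 28700 × 0.51621 = 14,815.2 kg.
After the second burn: m = 14,815.2 × exp(−1150/3690.0) = 14,815.2 × 0.73224 = 10,848.3 kg.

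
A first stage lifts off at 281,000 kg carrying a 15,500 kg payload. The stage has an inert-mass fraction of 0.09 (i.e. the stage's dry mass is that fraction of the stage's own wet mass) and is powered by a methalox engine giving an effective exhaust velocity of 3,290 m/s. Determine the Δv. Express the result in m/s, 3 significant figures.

Stage wet mass = m₀ − payload = 281,000 − 15,500 = 265,500 kg.
Stage dry mass = ε × stage wet mass = 0.09 × 265,500 = 23,895 kg.
Burnout mass m_f = stage dry + payload = 23,895 + 15,500 = 39,395 kg.
From the ideal rocket equation, Δv = v_e · ln(281,000/39,395) = 3290.0 × ln(7.133) = 3290.0 × 1.9647 ≈ 6464 m/s.

Δv ≈ 6460 m/s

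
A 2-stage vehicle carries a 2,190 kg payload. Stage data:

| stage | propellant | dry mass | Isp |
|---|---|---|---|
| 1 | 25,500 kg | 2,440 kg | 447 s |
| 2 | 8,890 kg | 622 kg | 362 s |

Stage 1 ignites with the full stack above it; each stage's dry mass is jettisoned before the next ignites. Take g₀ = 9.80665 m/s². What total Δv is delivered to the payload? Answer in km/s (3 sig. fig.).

Ignition mass of stage 1 = 25,500+2,440 + 8,890+622 + 2,190 = 39,642 kg.
Stage 1: m₀ = 39,642 kg, m_f = 39,642 − 25,500 = 14,142 kg; Δv = 447×9.80665×ln(2.803) = 4383.6×1.0307 ≈ 4518 m/s.
Stage 2: m₀ = 11,702 kg, m_f = 11,702 − 8,890 = 2,812 kg; Δv = 362×9.80665×ln(4.161) = 3550.0×1.4259 ≈ 5062 m/s.
Total Δv = 4518 + 5062 = 9580 m/s.

Δv ≈ 9.58 km/s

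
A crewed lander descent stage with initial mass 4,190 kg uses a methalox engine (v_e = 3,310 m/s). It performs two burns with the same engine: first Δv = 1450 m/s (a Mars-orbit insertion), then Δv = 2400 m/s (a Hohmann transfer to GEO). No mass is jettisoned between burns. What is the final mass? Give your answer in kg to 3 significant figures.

After the first burn: m = 4190 × exp(−1450/3310.0) = 4190 × 0.64528 = 2,703.72 kg.
After the second burn: m = 2,703.72 × exp(−2400/3310.0) = 2,703.72 × 0.48429 = 1,309.38 kg.

final mass ≈ 1310 kg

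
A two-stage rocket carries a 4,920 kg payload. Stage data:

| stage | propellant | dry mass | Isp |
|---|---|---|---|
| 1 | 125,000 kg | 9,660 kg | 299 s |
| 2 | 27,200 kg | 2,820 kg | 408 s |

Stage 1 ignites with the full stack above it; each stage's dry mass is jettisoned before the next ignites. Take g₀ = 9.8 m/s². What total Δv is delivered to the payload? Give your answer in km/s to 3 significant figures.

Δv ≈ 9.94 km/s

Ignition mass of stage 1 = 125,000+9,660 + 27,200+2,820 + 4,920 = 169,600 kg.
Stage 1: m₀ = 169,600 kg, m_f = 169,600 − 125,000 = 44,600 kg; Δv = 299×9.8×ln(3.803) = 2930.2×1.3357 ≈ 3914 m/s.
Stage 2: m₀ = 34,940 kg, m_f = 34,940 − 27,200 = 7,740 kg; Δv = 408×9.8×ln(4.514) = 3998.4×1.5072 ≈ 6027 m/s.
Total Δv = 3914 + 6027 = 9941 m/s.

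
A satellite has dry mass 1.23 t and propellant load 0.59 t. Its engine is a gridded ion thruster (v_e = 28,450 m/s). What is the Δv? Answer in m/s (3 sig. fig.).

m₀ = m_dry + m_prop = 1.23 + 0.59 = 1.82 t.
Δv = v_e · ln(m₀/m_f) = 28450.0 × ln(1.48) = 28450.0 × 0.3918 ≈ 11147.3 m/s.

Δv ≈ 11100 m/s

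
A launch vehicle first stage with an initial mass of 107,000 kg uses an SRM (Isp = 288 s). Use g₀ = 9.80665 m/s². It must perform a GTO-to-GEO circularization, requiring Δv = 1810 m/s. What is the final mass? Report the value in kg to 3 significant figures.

v_e = Isp · g₀ = 288 × 9.80665 = 2824.3 m/s.
m₀/m_f = exp(Δv / v_e) = exp(1810 / 2824.3) = exp(0.6409) = 1.8981.
m_f = m₀ / 1.8981 = 107,000 / 1.8981 = 56,372.2 kg.

final mass ≈ 56400 kg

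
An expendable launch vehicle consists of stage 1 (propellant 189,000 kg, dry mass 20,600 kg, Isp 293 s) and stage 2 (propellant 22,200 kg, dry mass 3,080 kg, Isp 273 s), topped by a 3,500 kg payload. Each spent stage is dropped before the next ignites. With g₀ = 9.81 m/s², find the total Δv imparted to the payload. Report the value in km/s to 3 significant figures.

Δv ≈ 8.48 km/s

Ignition mass of stage 1 = 189,000+20,600 + 22,200+3,080 + 3,500 = 238,380 kg.
Stage 1: m₀ = 238,380 kg, m_f = 238,380 − 189,000 = 49,380 kg; Δv = 293×9.81×ln(4.827) = 2874.3×1.5743 ≈ 4525 m/s.
Stage 2: m₀ = 28,780 kg, m_f = 28,780 − 22,200 = 6,580 kg; Δv = 273×9.81×ln(4.374) = 2678.1×1.4756 ≈ 3952 m/s.
Total Δv = 4525 + 3952 = 8477 m/s.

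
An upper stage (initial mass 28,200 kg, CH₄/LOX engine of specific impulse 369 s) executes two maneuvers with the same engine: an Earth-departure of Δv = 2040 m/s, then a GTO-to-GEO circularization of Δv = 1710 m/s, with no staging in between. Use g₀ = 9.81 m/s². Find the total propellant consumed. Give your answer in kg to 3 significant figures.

v_e = Isp · g₀ = 369 × 9.81 = 3619.9 m/s.
After the first burn: m = 28200 × exp(−2040/3619.9) = 28200 × 0.56918 = 16,050.9 kg.
After the second burn: m = 16,050.9 × exp(−1710/3619.9) = 16,050.9 × 0.62351 = 10,007.9 kg.
Total propellant = m₀ − m_final = 28200 − 10,007.9 = 18,192.1 kg.

total propellant consumed ≈ 18200 kg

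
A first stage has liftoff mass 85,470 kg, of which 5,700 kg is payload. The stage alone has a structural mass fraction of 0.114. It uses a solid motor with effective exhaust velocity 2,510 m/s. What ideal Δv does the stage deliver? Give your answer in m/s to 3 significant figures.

Δv ≈ 4400 m/s

Stage wet mass = m₀ − payload = 85,470 − 5,700 = 79,770 kg.
Stage dry mass = ε × stage wet mass = 0.114 × 79,770 = 9,093.78 kg.
Burnout mass m_f = stage dry + payload = 9,093.78 + 5,700 = 14,793.78 kg.
From the ideal rocket equation, Δv = v_e · ln(85,470/14,793.78) = 2510.0 × ln(5.777) = 2510.0 × 1.7540 ≈ 4402 m/s.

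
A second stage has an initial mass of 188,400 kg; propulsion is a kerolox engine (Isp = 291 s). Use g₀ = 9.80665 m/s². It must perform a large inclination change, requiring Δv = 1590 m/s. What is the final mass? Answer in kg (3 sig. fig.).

v_e = Isp · g₀ = 291 × 9.80665 = 2853.7 m/s.
m₀/m_f = exp(Δv / v_e) = exp(1590 / 2853.7) = exp(0.5572) = 1.7457.
m_f = m₀ / 1.7457 = 188,400 / 1.7457 = 107,922 kg.

final mass ≈ 108000 kg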